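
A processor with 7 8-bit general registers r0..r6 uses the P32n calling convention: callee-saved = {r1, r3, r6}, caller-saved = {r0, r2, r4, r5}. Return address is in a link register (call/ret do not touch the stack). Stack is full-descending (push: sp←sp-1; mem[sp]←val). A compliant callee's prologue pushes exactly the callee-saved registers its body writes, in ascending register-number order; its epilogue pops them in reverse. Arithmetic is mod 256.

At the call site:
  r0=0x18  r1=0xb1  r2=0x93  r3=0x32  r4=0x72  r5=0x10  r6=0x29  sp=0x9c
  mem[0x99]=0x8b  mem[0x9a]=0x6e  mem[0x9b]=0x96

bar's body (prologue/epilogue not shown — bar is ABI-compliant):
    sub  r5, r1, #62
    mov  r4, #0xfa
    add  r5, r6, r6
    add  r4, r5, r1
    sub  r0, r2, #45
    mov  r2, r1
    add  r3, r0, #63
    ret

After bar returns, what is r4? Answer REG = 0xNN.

prologue: push r3 → mem[0x9b]=0x32, sp=0x9b
body[0] sub  r5, r1, #62 → r5=0x73
body[1] mov  r4, #0xfa → r4=0xfa
body[2] add  r5, r6, r6 → r5=0x52
body[3] add  r4, r5, r1 → r4=0x03
body[4] sub  r0, r2, #45 → r0=0x66
body[5] mov  r2, r1 → r2=0xb1
body[6] add  r3, r0, #63 → r3=0xa5
epilogue: pop r3=0x32, sp=0x9c
r4 is caller-saved → body value

REG = 0x03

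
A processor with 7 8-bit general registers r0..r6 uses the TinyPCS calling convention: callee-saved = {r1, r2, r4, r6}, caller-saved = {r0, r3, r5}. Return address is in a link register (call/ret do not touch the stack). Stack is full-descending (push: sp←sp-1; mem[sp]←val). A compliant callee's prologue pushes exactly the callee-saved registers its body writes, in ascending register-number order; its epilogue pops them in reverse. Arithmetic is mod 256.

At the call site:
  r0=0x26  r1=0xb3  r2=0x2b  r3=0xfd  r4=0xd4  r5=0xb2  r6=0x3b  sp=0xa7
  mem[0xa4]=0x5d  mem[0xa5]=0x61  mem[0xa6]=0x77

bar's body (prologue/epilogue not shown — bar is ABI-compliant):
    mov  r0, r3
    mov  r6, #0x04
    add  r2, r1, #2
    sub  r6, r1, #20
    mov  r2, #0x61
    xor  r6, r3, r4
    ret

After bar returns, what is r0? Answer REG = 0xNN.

REG = 0xfd

prologue: push r2 → mem[0xa6]=0x2b, sp=0xa6
prologue: push r6 → mem[0xa5]=0x3b, sp=0xa5
body[0] mov  r0, r3 → r0=0xfd
body[1] mov  r6, #0x04 → r6=0x04
body[2] add  r2, r1, #2 → r2=0xb5
body[3] sub  r6, r1, #20 → r6=0x9f
body[4] mov  r2, #0x61 → r2=0x61
body[5] xor  r6, r3, r4 → r6=0x29
epilogue: pop r6=0x3b, sp=0xa6
epilogue: pop r2=0x2b, sp=0xa7
r0 is caller-saved → body value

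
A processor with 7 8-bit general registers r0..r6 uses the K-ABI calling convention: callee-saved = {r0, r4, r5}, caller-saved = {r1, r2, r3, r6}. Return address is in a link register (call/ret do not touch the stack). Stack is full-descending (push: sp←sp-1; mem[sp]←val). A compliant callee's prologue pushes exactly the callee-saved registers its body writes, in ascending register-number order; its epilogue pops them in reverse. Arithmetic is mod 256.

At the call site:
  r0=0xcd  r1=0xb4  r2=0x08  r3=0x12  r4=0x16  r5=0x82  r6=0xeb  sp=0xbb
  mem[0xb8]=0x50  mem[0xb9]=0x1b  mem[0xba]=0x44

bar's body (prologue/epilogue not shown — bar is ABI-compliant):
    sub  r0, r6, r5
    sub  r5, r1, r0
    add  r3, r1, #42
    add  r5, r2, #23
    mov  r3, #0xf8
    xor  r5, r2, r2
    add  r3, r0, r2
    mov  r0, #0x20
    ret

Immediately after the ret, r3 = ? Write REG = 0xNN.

REG = 0x71

prologue: push r0 → mem[0xba]=0xcd, sp=0xba
prologue: push r5 → mem[0xb9]=0x82, sp=0xb9
body[0] sub  r0, r6, r5 → r0=0x69
body[1] sub  r5, r1, r0 → r5=0x4b
body[2] add  r3, r1, #42 → r3=0xde
body[3] add  r5, r2, #23 → r5=0x1f
body[4] mov  r3, #0xf8 → r3=0xf8
body[5] xor  r5, r2, r2 → r5=0x00
body[6] add  r3, r0, r2 → r3=0x71
body[7] mov  r0, #0x20 → r0=0x20
epilogue: pop r5=0x82, sp=0xba
epilogue: pop r0=0xcd, sp=0xbb
r3 is caller-saved → body value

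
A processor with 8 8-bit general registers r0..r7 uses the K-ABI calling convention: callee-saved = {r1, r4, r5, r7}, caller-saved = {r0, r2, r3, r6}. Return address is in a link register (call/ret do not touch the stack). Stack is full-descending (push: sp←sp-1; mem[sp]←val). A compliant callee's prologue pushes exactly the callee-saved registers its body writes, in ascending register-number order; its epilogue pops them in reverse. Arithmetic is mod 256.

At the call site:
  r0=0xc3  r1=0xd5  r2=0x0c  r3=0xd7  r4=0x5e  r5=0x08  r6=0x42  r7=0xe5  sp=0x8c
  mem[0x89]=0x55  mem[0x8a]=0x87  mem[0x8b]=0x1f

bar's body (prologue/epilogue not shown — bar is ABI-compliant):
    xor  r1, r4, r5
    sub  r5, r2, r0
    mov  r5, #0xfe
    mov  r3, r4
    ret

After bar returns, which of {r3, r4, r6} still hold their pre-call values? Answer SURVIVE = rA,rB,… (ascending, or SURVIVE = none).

prologue: push r1 -> mem[0x8b]=0xd5, sp=0x8b
prologue: push r5 -> mem[0x8a]=0x08, sp=0x8a
body[0] xor  r1, r4, r5 -> r1=0x56
body[1] sub  r5, r2, r0 -> r5=0x49
body[2] mov  r5, #0xfe -> r5=0xfe
body[3] mov  r3, r4 -> r3=0x5e
epilogue: pop r5=0x08, sp=0x8b
epilogue: pop r1=0xd5, sp=0x8c
r3: caller-saved, written=True
r4: callee-saved, written=False
r6: caller-saved, written=False

SURVIVE = r4,r6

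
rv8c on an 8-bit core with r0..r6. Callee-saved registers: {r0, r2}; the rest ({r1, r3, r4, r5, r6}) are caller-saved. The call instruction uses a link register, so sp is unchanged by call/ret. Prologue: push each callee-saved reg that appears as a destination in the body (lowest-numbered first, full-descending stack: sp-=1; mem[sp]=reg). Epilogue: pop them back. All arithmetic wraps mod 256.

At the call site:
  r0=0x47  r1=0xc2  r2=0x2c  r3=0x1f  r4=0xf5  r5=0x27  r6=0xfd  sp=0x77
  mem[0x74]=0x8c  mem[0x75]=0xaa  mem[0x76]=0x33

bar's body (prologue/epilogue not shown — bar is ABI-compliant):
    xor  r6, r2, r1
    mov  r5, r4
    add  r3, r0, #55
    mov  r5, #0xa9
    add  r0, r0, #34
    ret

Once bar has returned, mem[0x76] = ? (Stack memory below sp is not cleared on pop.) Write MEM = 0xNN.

MEM = 0x47

prologue: push r0 -> mem[0x76]=0x47, sp=0x76
body[0] xor  r6, r2, r1 -> r6=0xee
body[1] mov  r5, r4 -> r5=0xf5
body[2] add  r3, r0, #55 -> r3=0x7e
body[3] mov  r5, #0xa9 -> r5=0xa9
body[4] add  r0, r0, #34 -> r0=0x69
epilogue: pop r0=0x47, sp=0x77
prologue pushed ['r0'] at ['0x76']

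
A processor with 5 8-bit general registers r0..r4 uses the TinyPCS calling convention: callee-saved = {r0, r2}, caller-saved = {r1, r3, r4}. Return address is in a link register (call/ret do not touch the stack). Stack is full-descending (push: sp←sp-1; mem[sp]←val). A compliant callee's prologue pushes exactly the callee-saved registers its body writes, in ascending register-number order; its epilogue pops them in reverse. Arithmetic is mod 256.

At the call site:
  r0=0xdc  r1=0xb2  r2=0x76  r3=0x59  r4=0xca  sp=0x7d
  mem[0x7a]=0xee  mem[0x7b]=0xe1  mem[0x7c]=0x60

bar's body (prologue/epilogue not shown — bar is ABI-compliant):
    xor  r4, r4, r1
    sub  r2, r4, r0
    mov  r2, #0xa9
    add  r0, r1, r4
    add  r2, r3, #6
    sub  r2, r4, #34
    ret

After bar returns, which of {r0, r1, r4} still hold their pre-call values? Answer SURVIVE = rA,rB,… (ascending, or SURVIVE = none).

SURVIVE = r0,r1

prologue: push r0 → mem[0x7c]=0xdc, sp=0x7c
prologue: push r2 → mem[0x7b]=0x76, sp=0x7b
body[0] xor  r4, r4, r1 → r4=0x78
body[1] sub  r2, r4, r0 → r2=0x9c
body[2] mov  r2, #0xa9 → r2=0xa9
body[3] add  r0, r1, r4 → r0=0x2a
body[4] add  r2, r3, #6 → r2=0x5f
body[5] sub  r2, r4, #34 → r2=0x56
epilogue: pop r2=0x76, sp=0x7c
epilogue: pop r0=0xdc, sp=0x7d
r0: callee-saved, written=True
r1: caller-saved, written=False
r4: caller-saved, written=True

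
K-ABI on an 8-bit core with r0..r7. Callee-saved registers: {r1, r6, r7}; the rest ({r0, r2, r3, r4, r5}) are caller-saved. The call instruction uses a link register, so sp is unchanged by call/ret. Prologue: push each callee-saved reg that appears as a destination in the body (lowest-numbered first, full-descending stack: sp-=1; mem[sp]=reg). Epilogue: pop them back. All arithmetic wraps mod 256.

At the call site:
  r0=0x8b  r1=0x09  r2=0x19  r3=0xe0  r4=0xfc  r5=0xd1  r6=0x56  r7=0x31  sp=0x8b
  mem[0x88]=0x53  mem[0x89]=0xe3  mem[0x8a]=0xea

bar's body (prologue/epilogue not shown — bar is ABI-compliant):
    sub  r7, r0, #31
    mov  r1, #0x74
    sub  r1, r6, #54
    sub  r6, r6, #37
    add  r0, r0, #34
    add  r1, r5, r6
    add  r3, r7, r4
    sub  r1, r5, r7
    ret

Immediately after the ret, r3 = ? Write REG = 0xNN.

REG = 0x68

prologue: push r1 → mem[0x8a]=0x09, sp=0x8a
prologue: push r6 → mem[0x89]=0x56, sp=0x89
prologue: push r7 → mem[0x88]=0x31, sp=0x88
body[0] sub  r7, r0, #31 → r7=0x6c
body[1] mov  r1, #0x74 → r1=0x74
body[2] sub  r1, r6, #54 → r1=0x20
body[3] sub  r6, r6, #37 → r6=0x31
body[4] add  r0, r0, #34 → r0=0xad
body[5] add  r1, r5, r6 → r1=0x02
body[6] add  r3, r7, r4 → r3=0x68
body[7] sub  r1, r5, r7 → r1=0x65
epilogue: pop r7=0x31, sp=0x89
epilogue: pop r6=0x56, sp=0x8a
epilogue: pop r1=0x09, sp=0x8b
r3 is caller-saved → body value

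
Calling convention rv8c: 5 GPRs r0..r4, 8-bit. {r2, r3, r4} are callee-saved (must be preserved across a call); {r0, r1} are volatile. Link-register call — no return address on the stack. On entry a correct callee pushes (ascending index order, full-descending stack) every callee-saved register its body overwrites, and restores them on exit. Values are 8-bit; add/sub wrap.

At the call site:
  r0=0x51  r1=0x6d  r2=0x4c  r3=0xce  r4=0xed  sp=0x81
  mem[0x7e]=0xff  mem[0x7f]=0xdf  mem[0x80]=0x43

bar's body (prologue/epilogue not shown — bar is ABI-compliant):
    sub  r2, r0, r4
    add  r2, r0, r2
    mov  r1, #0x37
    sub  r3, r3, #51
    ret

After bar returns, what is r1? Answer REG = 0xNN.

REG = 0x37

prologue: push r2 -> mem[0x80]=0x4c, sp=0x80
prologue: push r3 -> mem[0x7f]=0xce, sp=0x7f
body[0] sub  r2, r0, r4 -> r2=0x64
body[1] add  r2, r0, r2 -> r2=0xb5
body[2] mov  r1, #0x37 -> r1=0x37
body[3] sub  r3, r3, #51 -> r3=0x9b
epilogue: pop r3=0xce, sp=0x80
epilogue: pop r2=0x4c, sp=0x81
r1 is caller-saved -> body value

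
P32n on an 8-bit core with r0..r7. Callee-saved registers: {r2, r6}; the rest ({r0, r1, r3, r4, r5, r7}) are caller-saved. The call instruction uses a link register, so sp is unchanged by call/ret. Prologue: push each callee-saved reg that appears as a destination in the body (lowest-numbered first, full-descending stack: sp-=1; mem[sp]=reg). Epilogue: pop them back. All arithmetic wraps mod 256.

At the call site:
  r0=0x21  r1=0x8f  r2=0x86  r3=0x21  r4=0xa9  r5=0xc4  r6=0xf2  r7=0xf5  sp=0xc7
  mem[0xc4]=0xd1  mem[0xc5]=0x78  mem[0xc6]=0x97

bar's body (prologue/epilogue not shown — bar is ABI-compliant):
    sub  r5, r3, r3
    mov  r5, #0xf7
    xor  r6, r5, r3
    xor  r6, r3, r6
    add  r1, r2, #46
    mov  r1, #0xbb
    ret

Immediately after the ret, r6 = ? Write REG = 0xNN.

REG = 0xf2

prologue: push r6 -> mem[0xc6]=0xf2, sp=0xc6
body[0] sub  r5, r3, r3 -> r5=0x00
body[1] mov  r5, #0xf7 -> r5=0xf7
body[2] xor  r6, r5, r3 -> r6=0xd6
body[3] xor  r6, r3, r6 -> r6=0xf7
body[4] add  r1, r2, #46 -> r1=0xb4
body[5] mov  r1, #0xbb -> r1=0xbb
epilogue: pop r6=0xf2, sp=0xc7
r6 is callee-saved -> restored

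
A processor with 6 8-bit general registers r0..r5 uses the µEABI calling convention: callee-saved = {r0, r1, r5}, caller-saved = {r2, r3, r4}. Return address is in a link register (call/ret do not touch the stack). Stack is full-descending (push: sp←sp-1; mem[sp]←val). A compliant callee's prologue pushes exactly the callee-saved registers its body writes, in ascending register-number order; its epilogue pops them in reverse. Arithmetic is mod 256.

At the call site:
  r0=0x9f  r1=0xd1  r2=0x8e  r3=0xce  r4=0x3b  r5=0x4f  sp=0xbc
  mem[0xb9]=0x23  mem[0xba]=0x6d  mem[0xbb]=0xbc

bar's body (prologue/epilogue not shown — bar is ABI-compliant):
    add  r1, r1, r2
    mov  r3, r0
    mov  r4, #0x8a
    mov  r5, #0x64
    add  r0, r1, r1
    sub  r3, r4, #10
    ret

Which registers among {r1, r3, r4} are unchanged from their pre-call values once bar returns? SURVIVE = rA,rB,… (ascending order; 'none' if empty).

prologue: push r0 -> mem[0xbb]=0x9f, sp=0xbb
prologue: push r1 -> mem[0xba]=0xd1, sp=0xba
prologue: push r5 -> mem[0xb9]=0x4f, sp=0xb9
body[0] add  r1, r1, r2 -> r1=0x5f
body[1] mov  r3, r0 -> r3=0x9f
body[2] mov  r4, #0x8a -> r4=0x8a
body[3] mov  r5, #0x64 -> r5=0x64
body[4] add  r0, r1, r1 -> r0=0xbe
body[5] sub  r3, r4, #10 -> r3=0x80
epilogue: pop r5=0x4f, sp=0xba
epilogue: pop r1=0xd1, sp=0xbb
epilogue: pop r0=0x9f, sp=0xbc
r1: callee-saved, written=True
r3: caller-saved, written=True
r4: caller-saved, written=True

SURVIVE = r1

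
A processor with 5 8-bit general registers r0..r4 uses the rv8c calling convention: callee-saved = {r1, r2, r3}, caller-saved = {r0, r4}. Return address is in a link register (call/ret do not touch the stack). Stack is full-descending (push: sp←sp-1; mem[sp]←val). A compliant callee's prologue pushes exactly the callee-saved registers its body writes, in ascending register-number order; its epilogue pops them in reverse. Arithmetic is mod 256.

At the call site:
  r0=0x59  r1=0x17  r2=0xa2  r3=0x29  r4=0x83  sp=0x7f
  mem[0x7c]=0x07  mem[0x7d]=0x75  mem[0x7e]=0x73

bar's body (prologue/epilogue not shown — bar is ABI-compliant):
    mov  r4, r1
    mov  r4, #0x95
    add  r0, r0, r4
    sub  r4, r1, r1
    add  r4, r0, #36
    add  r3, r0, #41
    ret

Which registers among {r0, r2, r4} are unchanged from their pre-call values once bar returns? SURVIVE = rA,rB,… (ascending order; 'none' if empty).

prologue: push r3 → mem[0x7e]=0x29, sp=0x7e
body[0] mov  r4, r1 → r4=0x17
body[1] mov  r4, #0x95 → r4=0x95
body[2] add  r0, r0, r4 → r0=0xee
body[3] sub  r4, r1, r1 → r4=0x00
body[4] add  r4, r0, #36 → r4=0x12
body[5] add  r3, r0, #41 → r3=0x17
epilogue: pop r3=0x29, sp=0x7f
r0: caller-saved, written=True
r2: callee-saved, written=False
r4: caller-saved, written=True

SURVIVE = r2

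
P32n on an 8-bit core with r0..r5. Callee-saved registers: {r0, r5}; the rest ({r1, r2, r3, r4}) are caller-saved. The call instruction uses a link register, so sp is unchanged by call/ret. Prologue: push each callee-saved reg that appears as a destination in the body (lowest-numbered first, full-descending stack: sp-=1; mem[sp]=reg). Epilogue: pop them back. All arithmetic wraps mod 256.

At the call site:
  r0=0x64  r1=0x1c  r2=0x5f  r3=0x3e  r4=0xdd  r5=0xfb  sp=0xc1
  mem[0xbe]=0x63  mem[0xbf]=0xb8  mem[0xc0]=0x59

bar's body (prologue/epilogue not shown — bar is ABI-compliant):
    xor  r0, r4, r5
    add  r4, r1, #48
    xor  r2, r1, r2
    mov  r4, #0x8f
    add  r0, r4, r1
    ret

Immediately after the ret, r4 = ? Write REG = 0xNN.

prologue: push r0 → mem[0xc0]=0x64, sp=0xc0
body[0] xor  r0, r4, r5 → r0=0x26
body[1] add  r4, r1, #48 → r4=0x4c
body[2] xor  r2, r1, r2 → r2=0x43
body[3] mov  r4, #0x8f → r4=0x8f
body[4] add  r0, r4, r1 → r0=0xab
epilogue: pop r0=0x64, sp=0xc1
r4 is caller-saved → body value

REG = 0x8f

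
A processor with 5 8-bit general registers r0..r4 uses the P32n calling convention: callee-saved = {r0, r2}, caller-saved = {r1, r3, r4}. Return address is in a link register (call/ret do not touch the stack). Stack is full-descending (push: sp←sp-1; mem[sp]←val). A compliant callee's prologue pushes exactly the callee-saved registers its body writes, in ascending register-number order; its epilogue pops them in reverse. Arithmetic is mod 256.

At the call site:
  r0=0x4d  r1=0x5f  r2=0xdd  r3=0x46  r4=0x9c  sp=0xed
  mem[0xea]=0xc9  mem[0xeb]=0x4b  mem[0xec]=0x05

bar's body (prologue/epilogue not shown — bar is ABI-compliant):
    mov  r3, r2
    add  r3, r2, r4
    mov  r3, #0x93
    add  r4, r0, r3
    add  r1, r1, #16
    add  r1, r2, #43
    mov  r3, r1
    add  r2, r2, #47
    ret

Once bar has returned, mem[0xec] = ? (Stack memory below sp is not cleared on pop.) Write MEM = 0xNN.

prologue: push r2 → mem[0xec]=0xdd, sp=0xec
body[0] mov  r3, r2 → r3=0xdd
body[1] add  r3, r2, r4 → r3=0x79
body[2] mov  r3, #0x93 → r3=0x93
body[3] add  r4, r0, r3 → r4=0xe0
body[4] add  r1, r1, #16 → r1=0x6f
body[5] add  r1, r2, #43 → r1=0x08
body[6] mov  r3, r1 → r3=0x08
body[7] add  r2, r2, #47 → r2=0x0c
epilogue: pop r2=0xdd, sp=0xed
prologue pushed ['r2'] at ['0xec']

MEM = 0xdd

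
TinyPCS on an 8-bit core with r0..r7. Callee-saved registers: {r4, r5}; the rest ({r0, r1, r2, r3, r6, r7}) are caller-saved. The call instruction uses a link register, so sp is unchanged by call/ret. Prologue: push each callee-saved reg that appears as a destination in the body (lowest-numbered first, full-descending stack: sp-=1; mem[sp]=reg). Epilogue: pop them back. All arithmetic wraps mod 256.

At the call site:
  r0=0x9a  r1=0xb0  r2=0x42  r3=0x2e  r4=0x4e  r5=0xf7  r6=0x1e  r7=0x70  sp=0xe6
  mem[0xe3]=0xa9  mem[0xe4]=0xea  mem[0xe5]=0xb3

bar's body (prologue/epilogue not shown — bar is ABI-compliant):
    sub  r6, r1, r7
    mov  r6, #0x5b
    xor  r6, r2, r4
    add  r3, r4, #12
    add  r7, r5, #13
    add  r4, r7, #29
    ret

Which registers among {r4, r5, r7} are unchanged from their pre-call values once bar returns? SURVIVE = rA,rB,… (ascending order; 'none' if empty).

prologue: push r4 -> mem[0xe5]=0x4e, sp=0xe5
body[0] sub  r6, r1, r7 -> r6=0x40
body[1] mov  r6, #0x5b -> r6=0x5b
body[2] xor  r6, r2, r4 -> r6=0x0c
body[3] add  r3, r4, #12 -> r3=0x5a
body[4] add  r7, r5, #13 -> r7=0x04
body[5] add  r4, r7, #29 -> r4=0x21
epilogue: pop r4=0x4e, sp=0xe6
r4: callee-saved, written=True
r5: callee-saved, written=False
r7: caller-saved, written=True

SURVIVE = r4,r5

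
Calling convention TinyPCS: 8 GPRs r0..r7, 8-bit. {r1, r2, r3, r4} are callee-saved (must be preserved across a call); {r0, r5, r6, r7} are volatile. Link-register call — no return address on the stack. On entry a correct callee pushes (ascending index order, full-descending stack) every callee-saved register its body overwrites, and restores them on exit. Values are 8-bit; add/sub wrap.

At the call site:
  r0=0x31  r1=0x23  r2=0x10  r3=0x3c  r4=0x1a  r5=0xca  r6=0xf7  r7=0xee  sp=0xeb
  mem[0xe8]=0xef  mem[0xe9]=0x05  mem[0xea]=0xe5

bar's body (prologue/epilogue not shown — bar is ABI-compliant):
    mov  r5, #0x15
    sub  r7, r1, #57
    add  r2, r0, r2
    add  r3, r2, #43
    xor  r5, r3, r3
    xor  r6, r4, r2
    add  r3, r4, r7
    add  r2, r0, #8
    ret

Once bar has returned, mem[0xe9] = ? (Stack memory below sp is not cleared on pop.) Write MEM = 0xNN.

prologue: push r2 -> mem[0xea]=0x10, sp=0xea
prologue: push r3 -> mem[0xe9]=0x3c, sp=0xe9
body[0] mov  r5, #0x15 -> r5=0x15
body[1] sub  r7, r1, #57 -> r7=0xea
body[2] add  r2, r0, r2 -> r2=0x41
body[3] add  r3, r2, #43 -> r3=0x6c
body[4] xor  r5, r3, r3 -> r5=0x00
body[5] xor  r6, r4, r2 -> r6=0x5b
body[6] add  r3, r4, r7 -> r3=0x04
body[7] add  r2, r0, #8 -> r2=0x39
epilogue: pop r3=0x3c, sp=0xea
epilogue: pop r2=0x10, sp=0xeb
prologue pushed ['r2', 'r3'] at ['0xea', '0xe9']

MEM = 0x3c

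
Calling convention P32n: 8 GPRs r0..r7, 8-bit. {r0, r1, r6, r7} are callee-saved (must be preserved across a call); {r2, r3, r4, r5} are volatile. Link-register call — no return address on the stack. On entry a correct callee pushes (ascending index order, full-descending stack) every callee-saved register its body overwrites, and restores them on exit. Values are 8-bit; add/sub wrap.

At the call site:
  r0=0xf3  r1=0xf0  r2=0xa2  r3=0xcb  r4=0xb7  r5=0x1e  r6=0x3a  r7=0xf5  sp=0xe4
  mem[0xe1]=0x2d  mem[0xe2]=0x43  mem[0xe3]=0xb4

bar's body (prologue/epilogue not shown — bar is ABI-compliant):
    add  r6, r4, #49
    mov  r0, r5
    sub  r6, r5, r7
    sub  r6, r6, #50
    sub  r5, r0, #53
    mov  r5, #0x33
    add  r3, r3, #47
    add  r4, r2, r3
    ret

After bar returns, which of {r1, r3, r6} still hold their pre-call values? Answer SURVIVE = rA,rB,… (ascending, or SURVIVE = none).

SURVIVE = r1,r6

prologue: push r0 → mem[0xe3]=0xf3, sp=0xe3
prologue: push r6 → mem[0xe2]=0x3a, sp=0xe2
body[0] add  r6, r4, #49 → r6=0xe8
body[1] mov  r0, r5 → r0=0x1e
body[2] sub  r6, r5, r7 → r6=0x29
body[3] sub  r6, r6, #50 → r6=0xf7
body[4] sub  r5, r0, #53 → r5=0xe9
body[5] mov  r5, #0x33 → r5=0x33
body[6] add  r3, r3, #47 → r3=0xfa
body[7] add  r4, r2, r3 → r4=0x9c
epilogue: pop r6=0x3a, sp=0xe3
epilogue: pop r0=0xf3, sp=0xe4
r1: callee-saved, written=False
r3: caller-saved, written=True
r6: callee-saved, written=True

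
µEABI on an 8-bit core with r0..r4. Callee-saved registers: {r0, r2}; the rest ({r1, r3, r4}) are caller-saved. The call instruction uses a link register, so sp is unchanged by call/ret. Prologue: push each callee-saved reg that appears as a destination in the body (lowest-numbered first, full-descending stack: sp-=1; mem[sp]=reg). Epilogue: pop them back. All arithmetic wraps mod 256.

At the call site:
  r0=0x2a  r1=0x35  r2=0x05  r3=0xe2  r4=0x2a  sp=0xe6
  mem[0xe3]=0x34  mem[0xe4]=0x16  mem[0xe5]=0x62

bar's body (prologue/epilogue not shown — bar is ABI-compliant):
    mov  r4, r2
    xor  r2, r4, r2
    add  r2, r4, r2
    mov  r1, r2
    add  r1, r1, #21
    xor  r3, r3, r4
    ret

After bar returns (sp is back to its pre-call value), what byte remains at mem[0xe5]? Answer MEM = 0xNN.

prologue: push r2 -> mem[0xe5]=0x05, sp=0xe5
body[0] mov  r4, r2 -> r4=0x05
body[1] xor  r2, r4, r2 -> r2=0x00
body[2] add  r2, r4, r2 -> r2=0x05
body[3] mov  r1, r2 -> r1=0x05
body[4] add  r1, r1, #21 -> r1=0x1a
body[5] xor  r3, r3, r4 -> r3=0xe7
epilogue: pop r2=0x05, sp=0xe6
prologue pushed ['r2'] at ['0xe5']

MEM = 0x05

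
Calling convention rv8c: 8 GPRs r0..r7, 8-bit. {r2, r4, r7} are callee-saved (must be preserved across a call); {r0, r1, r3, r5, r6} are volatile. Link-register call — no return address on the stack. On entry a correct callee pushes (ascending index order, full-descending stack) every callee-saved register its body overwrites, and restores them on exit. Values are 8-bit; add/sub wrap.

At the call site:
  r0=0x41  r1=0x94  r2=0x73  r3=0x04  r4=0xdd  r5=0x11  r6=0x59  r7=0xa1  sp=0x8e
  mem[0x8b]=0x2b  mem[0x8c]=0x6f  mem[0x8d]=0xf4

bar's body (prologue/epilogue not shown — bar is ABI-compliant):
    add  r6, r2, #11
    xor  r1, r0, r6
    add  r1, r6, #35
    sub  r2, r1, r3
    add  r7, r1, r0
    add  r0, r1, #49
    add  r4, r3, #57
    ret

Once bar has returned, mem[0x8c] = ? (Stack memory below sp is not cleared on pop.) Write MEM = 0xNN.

prologue: push r2 → mem[0x8d]=0x73, sp=0x8d
prologue: push r4 → mem[0x8c]=0xdd, sp=0x8c
prologue: push r7 → mem[0x8b]=0xa1, sp=0x8b
body[0] add  r6, r2, #11 → r6=0x7e
body[1] xor  r1, r0, r6 → r1=0x3f
body[2] add  r1, r6, #35 → r1=0xa1
body[3] sub  r2, r1, r3 → r2=0x9d
body[4] add  r7, r1, r0 → r7=0xe2
body[5] add  r0, r1, #49 → r0=0xd2
body[6] add  r4, r3, #57 → r4=0x3d
epilogue: pop r7=0xa1, sp=0x8c
epilogue: pop r4=0xdd, sp=0x8d
epilogue: pop r2=0x73, sp=0x8e
prologue pushed ['r2', 'r4', 'r7'] at ['0x8d', '0x8c', '0x8b']

MEM = 0xdd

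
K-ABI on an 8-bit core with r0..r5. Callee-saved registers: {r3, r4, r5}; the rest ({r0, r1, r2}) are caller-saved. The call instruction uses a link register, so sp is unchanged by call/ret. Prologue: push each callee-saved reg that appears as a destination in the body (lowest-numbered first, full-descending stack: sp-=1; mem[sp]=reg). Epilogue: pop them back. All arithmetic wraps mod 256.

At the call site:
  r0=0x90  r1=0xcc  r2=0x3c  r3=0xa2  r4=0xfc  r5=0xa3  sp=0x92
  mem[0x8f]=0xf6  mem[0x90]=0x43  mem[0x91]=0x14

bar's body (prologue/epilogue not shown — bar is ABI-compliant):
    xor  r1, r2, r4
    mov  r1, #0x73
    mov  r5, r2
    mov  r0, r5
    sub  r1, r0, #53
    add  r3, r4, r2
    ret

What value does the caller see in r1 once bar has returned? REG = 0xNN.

prologue: push r3 → mem[0x91]=0xa2, sp=0x91
prologue: push r5 → mem[0x90]=0xa3, sp=0x90
body[0] xor  r1, r2, r4 → r1=0xc0
body[1] mov  r1, #0x73 → r1=0x73
body[2] mov  r5, r2 → r5=0x3c
body[3] mov  r0, r5 → r0=0x3c
body[4] sub  r1, r0, #53 → r1=0x07
body[5] add  r3, r4, r2 → r3=0x38
epilogue: pop r5=0xa3, sp=0x91
epilogue: pop r3=0xa2, sp=0x92
r1 is caller-saved → body value

REG = 0x07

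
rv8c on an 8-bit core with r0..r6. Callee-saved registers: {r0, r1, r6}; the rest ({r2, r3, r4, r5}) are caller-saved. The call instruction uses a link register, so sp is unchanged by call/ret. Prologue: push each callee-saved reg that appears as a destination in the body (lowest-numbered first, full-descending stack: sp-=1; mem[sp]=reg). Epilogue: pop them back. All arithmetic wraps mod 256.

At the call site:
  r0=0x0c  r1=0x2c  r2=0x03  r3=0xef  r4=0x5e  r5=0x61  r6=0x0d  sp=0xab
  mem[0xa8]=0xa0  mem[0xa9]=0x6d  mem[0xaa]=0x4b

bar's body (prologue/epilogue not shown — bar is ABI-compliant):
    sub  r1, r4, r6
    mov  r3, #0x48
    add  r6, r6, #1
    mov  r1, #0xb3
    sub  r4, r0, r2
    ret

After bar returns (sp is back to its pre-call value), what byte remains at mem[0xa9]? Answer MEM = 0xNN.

MEM = 0x0d

prologue: push r1 -> mem[0xaa]=0x2c, sp=0xaa
prologue: push r6 -> mem[0xa9]=0x0d, sp=0xa9
body[0] sub  r1, r4, r6 -> r1=0x51
body[1] mov  r3, #0x48 -> r3=0x48
body[2] add  r6, r6, #1 -> r6=0x0e
body[3] mov  r1, #0xb3 -> r1=0xb3
body[4] sub  r4, r0, r2 -> r4=0x09
epilogue: pop r6=0x0d, sp=0xaa
epilogue: pop r1=0x2c, sp=0xab
prologue pushed ['r1', 'r6'] at ['0xaa', '0xa9']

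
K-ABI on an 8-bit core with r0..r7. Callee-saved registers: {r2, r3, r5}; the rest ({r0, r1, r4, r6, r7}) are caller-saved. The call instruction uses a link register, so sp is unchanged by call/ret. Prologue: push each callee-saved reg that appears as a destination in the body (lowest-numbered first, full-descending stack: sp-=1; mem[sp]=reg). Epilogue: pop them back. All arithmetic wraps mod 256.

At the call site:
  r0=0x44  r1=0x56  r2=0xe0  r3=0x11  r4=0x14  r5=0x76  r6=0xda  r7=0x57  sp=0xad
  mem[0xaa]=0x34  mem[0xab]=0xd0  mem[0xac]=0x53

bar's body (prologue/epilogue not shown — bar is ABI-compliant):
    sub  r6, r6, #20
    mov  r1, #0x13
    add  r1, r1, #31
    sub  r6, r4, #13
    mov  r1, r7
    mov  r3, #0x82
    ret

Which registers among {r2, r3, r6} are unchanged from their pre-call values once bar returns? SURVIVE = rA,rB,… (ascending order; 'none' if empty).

prologue: push r3 → mem[0xac]=0x11, sp=0xac
body[0] sub  r6, r6, #20 → r6=0xc6
body[1] mov  r1, #0x13 → r1=0x13
body[2] add  r1, r1, #31 → r1=0x32
body[3] sub  r6, r4, #13 → r6=0x07
body[4] mov  r1, r7 → r1=0x57
body[5] mov  r3, #0x82 → r3=0x82
epilogue: pop r3=0x11, sp=0xad
r2: callee-saved, written=False
r3: callee-saved, written=True
r6: caller-saved, written=True

SURVIVE = r2,r3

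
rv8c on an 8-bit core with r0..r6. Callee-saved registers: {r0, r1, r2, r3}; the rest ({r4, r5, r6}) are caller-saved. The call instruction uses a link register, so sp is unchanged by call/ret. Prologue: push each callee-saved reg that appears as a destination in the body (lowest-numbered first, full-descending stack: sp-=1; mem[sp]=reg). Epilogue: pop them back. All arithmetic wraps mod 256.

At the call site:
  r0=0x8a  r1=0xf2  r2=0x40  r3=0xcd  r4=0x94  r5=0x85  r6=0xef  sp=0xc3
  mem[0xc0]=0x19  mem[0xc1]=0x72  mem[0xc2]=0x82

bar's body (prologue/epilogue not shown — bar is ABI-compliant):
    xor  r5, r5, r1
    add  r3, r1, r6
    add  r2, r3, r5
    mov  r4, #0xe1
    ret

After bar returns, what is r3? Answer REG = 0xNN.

REG = 0xcd

prologue: push r2 → mem[0xc2]=0x40, sp=0xc2
prologue: push r3 → mem[0xc1]=0xcd, sp=0xc1
body[0] xor  r5, r5, r1 → r5=0x77
body[1] add  r3, r1, r6 → r3=0xe1
body[2] add  r2, r3, r5 → r2=0x58
body[3] mov  r4, #0xe1 → r4=0xe1
epilogue: pop r3=0xcd, sp=0xc2
epilogue: pop r2=0x40, sp=0xc3
r3 is callee-saved → restored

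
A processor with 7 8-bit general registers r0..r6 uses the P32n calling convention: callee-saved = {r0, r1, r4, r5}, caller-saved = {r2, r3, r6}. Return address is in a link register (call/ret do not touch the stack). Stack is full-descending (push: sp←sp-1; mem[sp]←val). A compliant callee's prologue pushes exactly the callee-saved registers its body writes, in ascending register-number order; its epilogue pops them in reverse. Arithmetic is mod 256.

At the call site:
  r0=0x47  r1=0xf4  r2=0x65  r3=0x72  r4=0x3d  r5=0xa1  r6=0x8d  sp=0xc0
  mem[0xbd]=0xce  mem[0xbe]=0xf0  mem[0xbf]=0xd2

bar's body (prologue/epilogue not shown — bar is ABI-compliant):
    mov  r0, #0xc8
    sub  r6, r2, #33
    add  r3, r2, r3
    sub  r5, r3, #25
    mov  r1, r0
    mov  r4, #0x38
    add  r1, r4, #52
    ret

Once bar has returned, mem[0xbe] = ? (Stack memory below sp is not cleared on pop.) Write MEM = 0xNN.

prologue: push r0 → mem[0xbf]=0x47, sp=0xbf
prologue: push r1 → mem[0xbe]=0xf4, sp=0xbe
prologue: push r4 → mem[0xbd]=0x3d, sp=0xbd
prologue: push r5 → mem[0xbc]=0xa1, sp=0xbc
body[0] mov  r0, #0xc8 → r0=0xc8
body[1] sub  r6, r2, #33 → r6=0x44
body[2] add  r3, r2, r3 → r3=0xd7
body[3] sub  r5, r3, #25 → r5=0xbe
body[4] mov  r1, r0 → r1=0xc8
body[5] mov  r4, #0x38 → r4=0x38
body[6] add  r1, r4, #52 → r1=0x6c
epilogue: pop r5=0xa1, sp=0xbd
epilogue: pop r4=0x3d, sp=0xbe
epilogue: pop r1=0xf4, sp=0xbf
epilogue: pop r0=0x47, sp=0xc0
prologue pushed ['r0', 'r1', 'r4', 'r5'] at ['0xbf', '0xbe', '0xbd', '0xbc']

MEM = 0xf4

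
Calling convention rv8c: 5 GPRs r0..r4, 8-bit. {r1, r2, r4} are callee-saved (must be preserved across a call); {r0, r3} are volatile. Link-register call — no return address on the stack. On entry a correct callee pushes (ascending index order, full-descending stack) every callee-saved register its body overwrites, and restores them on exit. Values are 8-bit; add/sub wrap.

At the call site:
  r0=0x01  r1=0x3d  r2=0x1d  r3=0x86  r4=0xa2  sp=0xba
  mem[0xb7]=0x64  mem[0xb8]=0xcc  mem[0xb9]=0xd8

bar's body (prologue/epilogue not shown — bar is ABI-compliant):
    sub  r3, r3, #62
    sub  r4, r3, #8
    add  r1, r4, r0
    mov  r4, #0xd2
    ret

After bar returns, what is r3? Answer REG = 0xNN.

REG = 0x48

prologue: push r1 -> mem[0xb9]=0x3d, sp=0xb9
prologue: push r4 -> mem[0xb8]=0xa2, sp=0xb8
body[0] sub  r3, r3, #62 -> r3=0x48
body[1] sub  r4, r3, #8 -> r4=0x40
body[2] add  r1, r4, r0 -> r1=0x41
body[3] mov  r4, #0xd2 -> r4=0xd2
epilogue: pop r4=0xa2, sp=0xb9
epilogue: pop r1=0x3d, sp=0xba
r3 is caller-saved -> body value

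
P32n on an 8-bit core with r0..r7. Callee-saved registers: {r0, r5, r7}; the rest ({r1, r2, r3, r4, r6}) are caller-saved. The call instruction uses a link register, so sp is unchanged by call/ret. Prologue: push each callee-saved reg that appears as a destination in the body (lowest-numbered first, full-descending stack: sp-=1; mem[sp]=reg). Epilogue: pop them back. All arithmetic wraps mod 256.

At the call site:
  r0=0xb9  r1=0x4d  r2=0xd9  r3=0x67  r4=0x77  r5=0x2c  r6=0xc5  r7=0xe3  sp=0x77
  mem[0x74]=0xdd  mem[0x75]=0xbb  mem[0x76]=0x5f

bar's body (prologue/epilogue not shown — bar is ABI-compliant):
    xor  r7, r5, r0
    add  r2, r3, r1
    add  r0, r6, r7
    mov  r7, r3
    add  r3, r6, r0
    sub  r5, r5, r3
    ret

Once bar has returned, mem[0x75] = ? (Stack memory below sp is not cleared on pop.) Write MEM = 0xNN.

prologue: push r0 -> mem[0x76]=0xb9, sp=0x76
prologue: push r5 -> mem[0x75]=0x2c, sp=0x75
prologue: push r7 -> mem[0x74]=0xe3, sp=0x74
body[0] xor  r7, r5, r0 -> r7=0x95
body[1] add  r2, r3, r1 -> r2=0xb4
body[2] add  r0, r6, r7 -> r0=0x5a
body[3] mov  r7, r3 -> r7=0x67
body[4] add  r3, r6, r0 -> r3=0x1f
body[5] sub  r5, r5, r3 -> r5=0x0d
epilogue: pop r7=0xe3, sp=0x75
epilogue: pop r5=0x2c, sp=0x76
epilogue: pop r0=0xb9, sp=0x77
prologue pushed ['r0', 'r5', 'r7'] at ['0x76', '0x75', '0x74']

MEM = 0x2c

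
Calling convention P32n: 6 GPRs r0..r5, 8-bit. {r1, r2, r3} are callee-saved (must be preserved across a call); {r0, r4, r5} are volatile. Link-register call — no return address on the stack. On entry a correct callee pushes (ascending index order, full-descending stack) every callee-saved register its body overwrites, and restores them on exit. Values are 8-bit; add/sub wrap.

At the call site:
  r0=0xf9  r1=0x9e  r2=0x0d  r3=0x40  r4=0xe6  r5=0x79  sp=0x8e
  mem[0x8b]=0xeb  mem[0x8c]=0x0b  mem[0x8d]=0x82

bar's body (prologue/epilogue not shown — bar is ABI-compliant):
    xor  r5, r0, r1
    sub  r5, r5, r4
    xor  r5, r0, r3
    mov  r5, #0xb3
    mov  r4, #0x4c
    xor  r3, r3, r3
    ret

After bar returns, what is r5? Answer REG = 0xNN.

REG = 0xb3

prologue: push r3 → mem[0x8d]=0x40, sp=0x8d
body[0] xor  r5, r0, r1 → r5=0x67
body[1] sub  r5, r5, r4 → r5=0x81
body[2] xor  r5, r0, r3 → r5=0xb9
body[3] mov  r5, #0xb3 → r5=0xb3
body[4] mov  r4, #0x4c → r4=0x4c
body[5] xor  r3, r3, r3 → r3=0x00
epilogue: pop r3=0x40, sp=0x8e
r5 is caller-saved → body value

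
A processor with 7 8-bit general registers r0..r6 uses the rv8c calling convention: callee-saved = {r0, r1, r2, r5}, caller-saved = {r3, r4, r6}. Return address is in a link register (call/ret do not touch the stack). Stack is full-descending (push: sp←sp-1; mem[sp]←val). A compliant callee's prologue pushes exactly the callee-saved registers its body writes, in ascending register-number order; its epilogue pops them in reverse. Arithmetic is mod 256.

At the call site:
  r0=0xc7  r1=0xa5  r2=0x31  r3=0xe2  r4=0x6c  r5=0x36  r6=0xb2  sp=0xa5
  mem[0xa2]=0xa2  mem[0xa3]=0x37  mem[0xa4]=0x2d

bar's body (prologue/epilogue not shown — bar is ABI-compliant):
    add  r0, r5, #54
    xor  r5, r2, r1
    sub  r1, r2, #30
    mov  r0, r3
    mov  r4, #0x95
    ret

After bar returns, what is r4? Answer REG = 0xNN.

prologue: push r0 → mem[0xa4]=0xc7, sp=0xa4
prologue: push r1 → mem[0xa3]=0xa5, sp=0xa3
prologue: push r5 → mem[0xa2]=0x36, sp=0xa2
body[0] add  r0, r5, #54 → r0=0x6c
body[1] xor  r5, r2, r1 → r5=0x94
body[2] sub  r1, r2, #30 → r1=0x13
body[3] mov  r0, r3 → r0=0xe2
body[4] mov  r4, #0x95 → r4=0x95
epilogue: pop r5=0x36, sp=0xa3
epilogue: pop r1=0xa5, sp=0xa4
epilogue: pop r0=0xc7, sp=0xa5
r4 is caller-saved → body value

REG = 0x95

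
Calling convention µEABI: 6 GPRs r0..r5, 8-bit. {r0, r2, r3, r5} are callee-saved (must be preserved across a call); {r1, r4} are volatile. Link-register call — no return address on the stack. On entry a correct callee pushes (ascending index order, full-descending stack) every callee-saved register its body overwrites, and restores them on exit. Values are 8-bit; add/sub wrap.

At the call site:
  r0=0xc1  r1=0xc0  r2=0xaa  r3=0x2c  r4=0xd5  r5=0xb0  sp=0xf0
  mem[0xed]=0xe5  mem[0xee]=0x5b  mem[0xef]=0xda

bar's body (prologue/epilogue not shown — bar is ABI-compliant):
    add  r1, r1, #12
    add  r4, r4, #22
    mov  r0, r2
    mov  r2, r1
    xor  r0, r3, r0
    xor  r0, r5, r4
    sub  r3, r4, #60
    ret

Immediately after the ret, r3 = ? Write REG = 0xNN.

prologue: push r0 -> mem[0xef]=0xc1, sp=0xef
prologue: push r2 -> mem[0xee]=0xaa, sp=0xee
prologue: push r3 -> mem[0xed]=0x2c, sp=0xed
body[0] add  r1, r1, #12 -> r1=0xcc
body[1] add  r4, r4, #22 -> r4=0xeb
body[2] mov  r0, r2 -> r0=0xaa
body[3] mov  r2, r1 -> r2=0xcc
body[4] xor  r0, r3, r0 -> r0=0x86
body[5] xor  r0, r5, r4 -> r0=0x5b
body[6] sub  r3, r4, #60 -> r3=0xaf
epilogue: pop r3=0x2c, sp=0xee
epilogue: pop r2=0xaa, sp=0xef
epilogue: pop r0=0xc1, sp=0xf0
r3 is callee-saved -> restored

REG = 0x2c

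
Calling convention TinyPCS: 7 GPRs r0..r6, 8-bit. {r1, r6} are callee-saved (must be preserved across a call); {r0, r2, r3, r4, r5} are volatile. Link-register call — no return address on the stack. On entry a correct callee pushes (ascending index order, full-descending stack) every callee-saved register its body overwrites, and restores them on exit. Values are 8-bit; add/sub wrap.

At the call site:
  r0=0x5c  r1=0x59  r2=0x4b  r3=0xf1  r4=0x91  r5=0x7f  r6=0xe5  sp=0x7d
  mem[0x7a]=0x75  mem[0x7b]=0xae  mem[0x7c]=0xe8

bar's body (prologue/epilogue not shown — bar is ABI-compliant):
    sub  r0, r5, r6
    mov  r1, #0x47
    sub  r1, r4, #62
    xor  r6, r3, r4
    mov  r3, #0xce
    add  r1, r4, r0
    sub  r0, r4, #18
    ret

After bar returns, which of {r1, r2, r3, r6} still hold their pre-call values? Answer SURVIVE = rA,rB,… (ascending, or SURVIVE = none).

prologue: push r1 -> mem[0x7c]=0x59, sp=0x7c
prologue: push r6 -> mem[0x7b]=0xe5, sp=0x7b
body[0] sub  r0, r5, r6 -> r0=0x9a
body[1] mov  r1, #0x47 -> r1=0x47
body[2] sub  r1, r4, #62 -> r1=0x53
body[3] xor  r6, r3, r4 -> r6=0x60
body[4] mov  r3, #0xce -> r3=0xce
body[5] add  r1, r4, r0 -> r1=0x2b
body[6] sub  r0, r4, #18 -> r0=0x7f
epilogue: pop r6=0xe5, sp=0x7c
epilogue: pop r1=0x59, sp=0x7d
r1: callee-saved, written=True
r2: caller-saved, written=False
r3: caller-saved, written=True
r6: callee-saved, written=True

SURVIVE = r1,r2,r6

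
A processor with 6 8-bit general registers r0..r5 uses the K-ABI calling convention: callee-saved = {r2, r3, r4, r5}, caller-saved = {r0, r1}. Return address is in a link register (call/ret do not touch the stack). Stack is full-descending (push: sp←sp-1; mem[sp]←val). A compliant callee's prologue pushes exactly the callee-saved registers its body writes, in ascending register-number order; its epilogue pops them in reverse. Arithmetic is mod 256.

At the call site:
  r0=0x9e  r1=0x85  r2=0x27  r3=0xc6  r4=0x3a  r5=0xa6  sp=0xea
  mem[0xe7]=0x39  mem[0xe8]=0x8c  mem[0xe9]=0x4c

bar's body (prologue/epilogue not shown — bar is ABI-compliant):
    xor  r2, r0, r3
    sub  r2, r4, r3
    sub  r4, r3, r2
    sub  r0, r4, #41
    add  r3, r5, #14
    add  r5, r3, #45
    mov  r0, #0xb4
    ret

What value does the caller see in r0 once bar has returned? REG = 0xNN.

REG = 0xb4

prologue: push r2 → mem[0xe9]=0x27, sp=0xe9
prologue: push r3 → mem[0xe8]=0xc6, sp=0xe8
prologue: push r4 → mem[0xe7]=0x3a, sp=0xe7
prologue: push r5 → mem[0xe6]=0xa6, sp=0xe6
body[0] xor  r2, r0, r3 → r2=0x58
body[1] sub  r2, r4, r3 → r2=0x74
body[2] sub  r4, r3, r2 → r4=0x52
body[3] sub  r0, r4, #41 → r0=0x29
body[4] add  r3, r5, #14 → r3=0xb4
body[5] add  r5, r3, #45 → r5=0xe1
body[6] mov  r0, #0xb4 → r0=0xb4
epilogue: pop r5=0xa6, sp=0xe7
epilogue: pop r4=0x3a, sp=0xe8
epilogue: pop r3=0xc6, sp=0xe9
epilogue: pop r2=0x27, sp=0xea
r0 is caller-saved → body value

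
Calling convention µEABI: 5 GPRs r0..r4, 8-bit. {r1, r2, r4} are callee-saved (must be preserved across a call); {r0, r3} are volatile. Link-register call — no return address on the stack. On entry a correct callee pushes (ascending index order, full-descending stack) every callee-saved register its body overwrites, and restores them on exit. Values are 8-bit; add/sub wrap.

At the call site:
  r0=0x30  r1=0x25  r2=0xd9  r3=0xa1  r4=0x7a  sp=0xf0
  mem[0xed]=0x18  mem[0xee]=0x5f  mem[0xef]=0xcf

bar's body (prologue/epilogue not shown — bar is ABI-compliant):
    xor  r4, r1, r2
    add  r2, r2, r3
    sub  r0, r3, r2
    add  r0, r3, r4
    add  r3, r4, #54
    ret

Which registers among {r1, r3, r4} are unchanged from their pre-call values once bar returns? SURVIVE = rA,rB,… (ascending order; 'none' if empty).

prologue: push r2 -> mem[0xef]=0xd9, sp=0xef
prologue: push r4 -> mem[0xee]=0x7a, sp=0xee
body[0] xor  r4, r1, r2 -> r4=0xfc
body[1] add  r2, r2, r3 -> r2=0x7a
body[2] sub  r0, r3, r2 -> r0=0x27
body[3] add  r0, r3, r4 -> r0=0x9d
body[4] add  r3, r4, #54 -> r3=0x32
epilogue: pop r4=0x7a, sp=0xef
epilogue: pop r2=0xd9, sp=0xf0
r1: callee-saved, written=False
r3: caller-saved, written=True
r4: callee-saved, written=True

SURVIVE = r1,r4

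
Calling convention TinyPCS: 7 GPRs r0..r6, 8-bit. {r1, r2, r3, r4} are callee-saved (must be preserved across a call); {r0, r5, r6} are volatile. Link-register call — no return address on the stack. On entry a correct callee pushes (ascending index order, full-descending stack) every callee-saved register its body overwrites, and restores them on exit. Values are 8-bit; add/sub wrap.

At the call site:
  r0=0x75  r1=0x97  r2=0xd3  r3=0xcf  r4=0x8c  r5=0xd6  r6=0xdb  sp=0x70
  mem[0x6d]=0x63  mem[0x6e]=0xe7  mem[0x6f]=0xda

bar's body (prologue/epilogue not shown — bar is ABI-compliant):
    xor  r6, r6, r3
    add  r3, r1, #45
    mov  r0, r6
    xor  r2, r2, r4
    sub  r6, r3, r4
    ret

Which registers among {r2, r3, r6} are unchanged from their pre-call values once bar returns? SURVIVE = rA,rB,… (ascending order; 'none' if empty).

prologue: push r2 → mem[0x6f]=0xd3, sp=0x6f
prologue: push r3 → mem[0x6e]=0xcf, sp=0x6e
body[0] xor  r6, r6, r3 → r6=0x14
body[1] add  r3, r1, #45 → r3=0xc4
body[2] mov  r0, r6 → r0=0x14
body[3] xor  r2, r2, r4 → r2=0x5f
body[4] sub  r6, r3, r4 → r6=0x38
epilogue: pop r3=0xcf, sp=0x6f
epilogue: pop r2=0xd3, sp=0x70
r2: callee-saved, written=True
r3: callee-saved, written=True
r6: caller-saved, written=True

SURVIVE = r2,r3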